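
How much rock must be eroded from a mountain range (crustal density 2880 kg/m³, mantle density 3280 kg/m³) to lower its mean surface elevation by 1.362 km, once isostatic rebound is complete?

11.2 km

Net drop Δ = e − u = e − e ρ_c/ρ_m = e (ρ_m − ρ_c)/ρ_m.
e = Δ ρ_m/(ρ_m − ρ_c) = 1.362 km × 3280/400 = 11.2 km.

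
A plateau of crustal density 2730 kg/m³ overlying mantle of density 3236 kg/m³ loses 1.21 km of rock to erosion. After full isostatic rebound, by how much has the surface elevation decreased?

Rebound u = e ρ_c/ρ_m = 1.21 km × 2730/3236 = 1.021 km.
Net surface drop = e − u = 1.21 km − 1.021 km = e (ρ_m − ρ_c)/ρ_m = 0.189 km.

0.189 km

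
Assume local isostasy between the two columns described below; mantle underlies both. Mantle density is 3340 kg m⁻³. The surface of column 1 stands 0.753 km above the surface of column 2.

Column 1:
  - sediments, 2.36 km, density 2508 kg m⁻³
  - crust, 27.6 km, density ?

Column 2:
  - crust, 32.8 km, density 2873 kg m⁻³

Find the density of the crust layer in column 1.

Take the compensation level at the base of the deeper column (depth z_c below the surface of column 1) and equate Σ ρ_i t_i down to z_c; mantle fills any gap and the z_c terms cancel.
Column 1: 2.36×2508 + 27.6×ρ + (z_c − 29.96)×3340
Column 2: 0.753×0 + 32.8×2873 + (z_c − 0.753 − 32.8)×3340
The z_c×3340 term appears on both sides and cancels. Collect the known terms of each column as K = Σ(ρt)_known − 3340 × (depth of known layers): K_1 = 5918.88 − 3340×29.96 = −94147.52; K_2 = 94234.4 − 3340×(0.753 + 32.8) = −17832.62.
Balance: K_1 + 27.6×ρ = K_2, so ρ = (K_2 − K_1)/27.6 = 76314.9/27.6 = 2770 kg m⁻³.

2770 kg m⁻³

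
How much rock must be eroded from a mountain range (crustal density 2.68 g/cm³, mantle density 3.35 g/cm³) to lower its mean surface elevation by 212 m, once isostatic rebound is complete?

Net drop Δ = e − u = e − e ρ_c/ρ_m = e (ρ_m − ρ_c)/ρ_m.
e = Δ ρ_m/(ρ_m − ρ_c) = 212 m × 3.35/0.67 = 1060 m.

1060 m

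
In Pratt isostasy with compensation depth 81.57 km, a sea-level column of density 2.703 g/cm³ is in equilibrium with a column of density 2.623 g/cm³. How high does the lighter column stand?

ρ_ref D = ρ (D + h) → h = D (ρ_ref − ρ)/ρ.
h = 81.57 km × (2.703 − 2.623)/2.623 = 2.49 km.

2.49 km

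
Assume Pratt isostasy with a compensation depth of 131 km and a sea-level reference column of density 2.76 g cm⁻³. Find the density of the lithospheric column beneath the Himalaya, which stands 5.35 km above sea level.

Pratt balance: ρ_ref D = ρ (D + h).
ρ = ρ_ref D/(D + h) = 2.76 × 131 km/(131 km + 5.35 km) = 2.65 g cm⁻³.

2.65 g cm⁻³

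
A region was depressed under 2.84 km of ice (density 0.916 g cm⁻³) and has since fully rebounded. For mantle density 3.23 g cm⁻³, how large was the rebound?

0.805 km

Removing the load lets mantle flow back in; uplift u satisfies ρ_ice t = ρ_m u.
u = t ρ_ice/ρ_m = 2.84 km × 0.916/3.23 = 0.805 km.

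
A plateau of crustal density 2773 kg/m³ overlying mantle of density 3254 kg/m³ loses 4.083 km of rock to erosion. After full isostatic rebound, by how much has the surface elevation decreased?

Rebound u = e ρ_c/ρ_m = 4.083 km × 2773/3254 = 3.479 km.
Net surface drop = e − u = 4.083 km − 3.479 km = e (ρ_m − ρ_c)/ρ_m = 0.604 km.

0.604 km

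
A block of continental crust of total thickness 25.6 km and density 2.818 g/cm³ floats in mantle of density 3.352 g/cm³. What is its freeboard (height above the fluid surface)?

Floating equilibrium: submerged depth d = t ρ_obj/ρ_fluid = 25.6 km × 2.818/3.352 = 21.52 km.
Freeboard = t − d = 25.6 km − 21.52 km = 4.08 km.

4.08 km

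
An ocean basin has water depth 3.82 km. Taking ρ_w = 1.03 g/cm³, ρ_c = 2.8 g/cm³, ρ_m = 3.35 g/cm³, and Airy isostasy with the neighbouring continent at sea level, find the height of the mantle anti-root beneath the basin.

12.3 km

Balancing pressure at the compensation depth: replacing crust with seawater at the top is compensated by replacing crust with mantle at the base: d (ρ_c − ρ_w) = a (ρ_m − ρ_c).
a = d (ρ_c − ρ_w)/(ρ_m − ρ_c) = 3.82 km × 1.77/0.55 = 12.3 km.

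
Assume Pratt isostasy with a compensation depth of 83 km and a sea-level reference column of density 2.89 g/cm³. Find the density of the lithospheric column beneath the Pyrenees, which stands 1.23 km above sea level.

2.85 g/cm³

Pratt balance: ρ_ref D = ρ (D + h).
ρ = ρ_ref D/(D + h) = 2.89 × 83 km/(83 km + 1.23 km) = 2.85 g/cm³.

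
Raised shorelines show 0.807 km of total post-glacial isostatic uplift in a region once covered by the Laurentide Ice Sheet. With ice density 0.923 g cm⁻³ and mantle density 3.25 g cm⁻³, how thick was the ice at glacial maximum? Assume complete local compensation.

2.84 km

u = t ρ_ice/ρ_m → t = u ρ_m/ρ_ice = 0.807 km × 3.25/0.923 = 2.84 km.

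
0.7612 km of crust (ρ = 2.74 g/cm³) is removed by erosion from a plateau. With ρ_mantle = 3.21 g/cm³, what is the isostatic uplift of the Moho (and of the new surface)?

Unloading: uplift u = e ρ_c/ρ_m = 0.7612 km × 2.74/3.21 = 0.65 km.

0.65 km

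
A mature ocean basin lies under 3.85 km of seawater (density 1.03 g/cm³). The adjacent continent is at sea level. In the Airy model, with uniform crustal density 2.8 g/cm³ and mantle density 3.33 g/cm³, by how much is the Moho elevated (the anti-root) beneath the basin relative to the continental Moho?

12.9 km

By Archimedes' principle applied to the lithosphere: replacing crust with seawater at the top is compensated by replacing crust with mantle at the base: d (ρ_c − ρ_w) = a (ρ_m − ρ_c).
a = d (ρ_c − ρ_w)/(ρ_m − ρ_c) = 3.85 km × 1.77/0.53 = 12.9 km.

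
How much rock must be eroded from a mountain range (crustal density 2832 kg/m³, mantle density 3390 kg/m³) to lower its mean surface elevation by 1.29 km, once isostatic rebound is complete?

Net drop Δ = e − u = e − e ρ_c/ρ_m = e (ρ_m − ρ_c)/ρ_m.
e = Δ ρ_m/(ρ_m − ρ_c) = 1.29 km × 3390/558 = 7.84 km.

7.84 km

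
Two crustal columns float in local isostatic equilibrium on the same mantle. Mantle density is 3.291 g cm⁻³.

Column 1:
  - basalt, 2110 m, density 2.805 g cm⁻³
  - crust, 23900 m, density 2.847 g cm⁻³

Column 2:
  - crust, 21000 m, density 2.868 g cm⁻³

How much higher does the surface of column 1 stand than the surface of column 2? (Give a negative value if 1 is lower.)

For any compensation level in the mantle, the mantle terms cancel and isostasy reduces to e = (Σt_1 − Σt_2) − (Σ(ρt)_1 − Σ(ρt)_2) / ρ_m.
Σt_1 = 26010 m; Σt_2 = 21000 m; Σ(ρt)_1 = 73961.85; Σ(ρt)_2 = 60228 (in m·g cm⁻³).
e = (26010 − 21000) − (73961.85 − 60228) / 3.291 = 837 m.

837 m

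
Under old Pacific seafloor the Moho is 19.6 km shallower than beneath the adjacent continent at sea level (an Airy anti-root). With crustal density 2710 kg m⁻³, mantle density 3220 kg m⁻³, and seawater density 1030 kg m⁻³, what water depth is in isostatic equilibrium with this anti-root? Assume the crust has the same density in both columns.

5.95 km

Replacing a thickness d of crust by seawater at the top must be balanced by replacing crust with mantle at the base: d (ρ_c − ρ_w) = a (ρ_m − ρ_c).
d = a (ρ_m − ρ_c)/(ρ_c − ρ_w) = 19.6 km × 510/1680 = 5.95 km.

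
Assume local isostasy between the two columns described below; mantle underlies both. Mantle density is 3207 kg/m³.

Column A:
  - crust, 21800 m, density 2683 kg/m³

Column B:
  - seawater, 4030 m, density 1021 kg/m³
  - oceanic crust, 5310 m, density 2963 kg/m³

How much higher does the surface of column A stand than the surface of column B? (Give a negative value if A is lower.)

411 m

For any compensation level in the mantle, the mantle terms cancel and isostasy reduces to e = (Σt_A − Σt_B) − (Σ(ρt)_A − Σ(ρt)_B) / ρ_m.
Σt_A = 21800 m; Σt_B = 9340 m; Σ(ρt)_A = 58489400; Σ(ρt)_B = 19848160 (in m·kg/m³).
e = (21800 − 9340) − (58489400 − 19848160) / 3207 = 411 m.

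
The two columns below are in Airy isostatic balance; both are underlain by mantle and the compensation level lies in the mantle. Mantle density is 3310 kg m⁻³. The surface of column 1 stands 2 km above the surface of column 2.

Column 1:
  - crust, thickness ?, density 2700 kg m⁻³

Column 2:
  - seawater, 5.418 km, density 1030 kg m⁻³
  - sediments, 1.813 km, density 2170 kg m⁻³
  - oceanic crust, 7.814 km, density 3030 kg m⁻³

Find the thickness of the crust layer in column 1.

Take the compensation level at the base of the deeper column (depth z_c below the surface of column 1) and equate Σ ρ_i t_i down to z_c; mantle fills any gap and the z_c terms cancel.
Column 1: x×2700 + (z_c − 0 − x)×3310
Column 2: 2×0 + 5.418×1030 + 1.813×2170 + 7.814×3030 + (z_c − 2 − 15.045)×3310
The z_c×3310 term appears on both sides and cancels. Collect the known terms of each column as K = Σ(ρt)_known − 3310 × (depth of known layers): K_1 = 0 − 3310×0 = 0; K_2 = 33191.17 − 3310×(2 + 15.045) = −23227.78.
Balance: K_1 − x×(3310 − 2700) = K_2, so x = (K_1 − K_2)/(3310 − 2700) = 23227.8/610 = 38.1 km.

38.1 km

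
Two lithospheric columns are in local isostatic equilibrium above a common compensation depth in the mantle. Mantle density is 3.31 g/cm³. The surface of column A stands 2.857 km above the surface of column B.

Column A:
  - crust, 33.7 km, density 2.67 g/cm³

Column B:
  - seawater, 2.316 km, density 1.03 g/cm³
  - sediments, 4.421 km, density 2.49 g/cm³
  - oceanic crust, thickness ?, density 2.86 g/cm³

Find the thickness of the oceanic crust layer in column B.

Take the compensation level at the base of the deeper column (depth z_c below the surface of column A) and equate Σ ρ_i t_i down to z_c; mantle fills any gap and the z_c terms cancel.
Column A: 33.7×2.67 + (z_c − 33.7)×3.31
Column B: 2.857×0 + 2.316×1.03 + 4.421×2.49 + x×2.86 + (z_c − 2.857 − 6.737 − x)×3.31
The z_c×3.31 term appears on both sides and cancels. Collect the known terms of each column as K = Σ(ρt)_known − 3.31 × (depth of known layers): K_A = 89.979 − 3.31×33.7 = −21.568; K_B = 13.39377 − 3.31×(2.857 + 6.737) = −18.36237.
Balance: K_A = K_B − x×(3.31 − 2.86), so x = (K_B − K_A)/(3.31 − 2.86) = 3.20563/0.45 = 7.12 km.

7.12 km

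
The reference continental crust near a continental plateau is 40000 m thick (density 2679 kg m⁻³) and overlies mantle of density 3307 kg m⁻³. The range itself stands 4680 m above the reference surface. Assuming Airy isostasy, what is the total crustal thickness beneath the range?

Root depth r = h ρ_c / (ρ_m − ρ_c) = 4680 m × 2679 / 628 = 19960 m.
Total thickness = T + h + r = 40000 m + 4680 m + 19960 m = 64600 m.

64600 m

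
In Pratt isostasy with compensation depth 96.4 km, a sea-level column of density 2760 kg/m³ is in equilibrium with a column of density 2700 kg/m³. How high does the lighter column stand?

2.14 km

ρ_ref D = ρ (D + h) → h = D (ρ_ref − ρ)/ρ.
h = 96.4 km × (2760 − 2700)/2700 = 2.14 km.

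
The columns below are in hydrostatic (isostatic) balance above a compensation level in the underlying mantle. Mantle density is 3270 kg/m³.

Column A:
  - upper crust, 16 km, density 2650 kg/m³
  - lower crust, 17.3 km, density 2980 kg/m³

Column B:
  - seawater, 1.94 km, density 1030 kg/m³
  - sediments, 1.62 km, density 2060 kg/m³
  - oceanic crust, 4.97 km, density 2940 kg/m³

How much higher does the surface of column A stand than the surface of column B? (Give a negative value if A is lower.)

2.14 km

For any compensation level in the mantle, the mantle terms cancel and isostasy reduces to e = (Σt_A − Σt_B) − (Σ(ρt)_A − Σ(ρt)_B) / ρ_m.
Σt_A = 33.3 km; Σt_B = 8.53 km; Σ(ρt)_A = 93954; Σ(ρt)_B = 19947.2 (in km·kg/m³).
e = (33.3 − 8.53) − (93954 − 19947.2) / 3270 = 2.14 km.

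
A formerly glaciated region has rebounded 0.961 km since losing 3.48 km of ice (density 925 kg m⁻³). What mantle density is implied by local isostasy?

ρ_m = ρ_ice t / u = 925 × 3.48 km/0.961 km = 3350 kg m⁻³.

3350 kg m⁻³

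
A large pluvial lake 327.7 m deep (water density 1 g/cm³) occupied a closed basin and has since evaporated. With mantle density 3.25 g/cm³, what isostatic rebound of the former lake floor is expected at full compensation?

u = d ρ_w/ρ_m = 327.7 m × 1/3.25 = 101 m.

101 m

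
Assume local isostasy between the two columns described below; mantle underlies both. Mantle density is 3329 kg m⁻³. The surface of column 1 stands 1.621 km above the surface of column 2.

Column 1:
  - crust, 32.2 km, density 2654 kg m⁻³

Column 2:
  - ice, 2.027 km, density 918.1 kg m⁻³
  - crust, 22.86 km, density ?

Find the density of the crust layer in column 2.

Take the compensation level at the base of the deeper column (depth z_c below the surface of column 1) and equate Σ ρ_i t_i down to z_c; mantle fills any gap and the z_c terms cancel.
Column 1: 32.2×2654 + (z_c − 32.2)×3329
Column 2: 1.621×0 + 2.027×918.1 + 22.86×ρ + (z_c − 1.621 − 24.887)×3329
The z_c×3329 term appears on both sides and cancels. Collect the known terms of each column as K = Σ(ρt)_known − 3329 × (depth of known layers): K_1 = 85458.8 − 3329×32.2 = −21735; K_2 = 1860.9887 − 3329×(1.621 + 24.887) = −86384.1433.
Balance: K_1 = K_2 + 22.86×ρ, so ρ = (K_1 − K_2)/22.86 = 64649.1/22.86 = 2830 kg m⁻³.

2830 kg m⁻³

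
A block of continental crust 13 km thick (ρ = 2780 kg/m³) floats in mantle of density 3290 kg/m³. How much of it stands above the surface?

Floating equilibrium: submerged depth d = t ρ_obj/ρ_fluid = 13 km × 2780/3290 = 10.98 km.
Freeboard = t − d = 13 km − 10.98 km = 2.02 km.

2.02 km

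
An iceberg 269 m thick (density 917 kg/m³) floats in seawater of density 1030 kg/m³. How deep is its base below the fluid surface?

239 m

Draft d = t ρ_obj/ρ_fluid = 269 m × 917/1030 = 239 m.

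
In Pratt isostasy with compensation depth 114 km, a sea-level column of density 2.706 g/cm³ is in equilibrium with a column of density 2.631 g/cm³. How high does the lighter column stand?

3.25 km

ρ_ref D = ρ (D + h) → h = D (ρ_ref − ρ)/ρ.
h = 114 km × (2.706 − 2.631)/2.631 = 3.25 km.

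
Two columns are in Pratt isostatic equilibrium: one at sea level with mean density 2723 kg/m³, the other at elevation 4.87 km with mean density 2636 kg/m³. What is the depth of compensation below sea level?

148 km

ρ_ref D = ρ (D + h) → D (ρ_ref − ρ) = ρ h.
D = ρ h/(ρ_ref − ρ) = 2636 × 4.87 km/(2723 − 2636) = 148 km.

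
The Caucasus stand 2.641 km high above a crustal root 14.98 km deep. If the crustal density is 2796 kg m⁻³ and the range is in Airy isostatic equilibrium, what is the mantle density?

3290 kg m⁻³

Airy balance: ρ_c h = (ρ_m − ρ_c) r → ρ_m = ρ_c (1 + h/r).
ρ_m = 2796 × (1 + 2.641 km/14.98 km) = 3290 kg m⁻³.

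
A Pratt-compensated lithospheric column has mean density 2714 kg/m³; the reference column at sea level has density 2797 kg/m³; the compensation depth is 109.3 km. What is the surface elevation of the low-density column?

3.34 km

ρ_ref D = ρ (D + h) → h = D (ρ_ref − ρ)/ρ.
h = 109.3 km × (2797 − 2714)/2714 = 3.34 km.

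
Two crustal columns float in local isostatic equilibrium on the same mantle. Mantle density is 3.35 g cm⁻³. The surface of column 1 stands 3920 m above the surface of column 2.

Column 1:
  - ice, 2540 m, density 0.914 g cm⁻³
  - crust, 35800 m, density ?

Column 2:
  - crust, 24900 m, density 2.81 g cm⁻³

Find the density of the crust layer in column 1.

Take the compensation level at the base of the deeper column (depth z_c below the surface of column 1) and equate Σ ρ_i t_i down to z_c; mantle fills any gap and the z_c terms cancel.
Column 1: 2540×0.914 + 35800×ρ + (z_c − 38340)×3.35
Column 2: 3920×0 + 24900×2.81 + (z_c − 3920 − 24900)×3.35
The z_c×3.35 term appears on both sides and cancels. Collect the known terms of each column as K = Σ(ρt)_known − 3.35 × (depth of known layers): K_1 = 2321.56 − 3.35×38340 = −126117.44; K_2 = 69969 − 3.35×(3920 + 24900) = −26578.
Balance: K_1 + 35800×ρ = K_2, so ρ = (K_2 − K_1)/35800 = 99539.4/35800 = 2.78 g cm⁻³.

2.78 g cm⁻³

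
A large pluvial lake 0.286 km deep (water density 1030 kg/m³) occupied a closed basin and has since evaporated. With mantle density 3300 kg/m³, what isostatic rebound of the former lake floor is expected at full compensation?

0.0893 km

u = d ρ_w/ρ_m = 0.286 km × 1030/3300 = 0.0893 km.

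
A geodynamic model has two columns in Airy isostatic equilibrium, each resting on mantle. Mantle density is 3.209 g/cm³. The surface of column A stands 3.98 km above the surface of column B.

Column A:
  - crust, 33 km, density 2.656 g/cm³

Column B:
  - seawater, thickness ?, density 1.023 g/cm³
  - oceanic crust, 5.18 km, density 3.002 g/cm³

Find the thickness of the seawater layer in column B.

2.02 km

Take the compensation level at the base of the deeper column (depth z_c below the surface of column A) and equate Σ ρ_i t_i down to z_c; mantle fills any gap and the z_c terms cancel.
Column A: 33×2.656 + (z_c − 33)×3.209
Column B: 3.98×0 + x×1.023 + 5.18×3.002 + (z_c − 3.98 − 5.18 − x)×3.209
The z_c×3.209 term appears on both sides and cancels. Collect the known terms of each column as K = Σ(ρt)_known − 3.209 × (depth of known layers): K_A = 87.648 − 3.209×33 = −18.249; K_B = 15.55036 − 3.209×(3.98 + 5.18) = −13.84408.
Balance: K_A = K_B − x×(3.209 − 1.023), so x = (K_B − K_A)/(3.209 − 1.023) = 4.40492/2.186 = 2.02 km.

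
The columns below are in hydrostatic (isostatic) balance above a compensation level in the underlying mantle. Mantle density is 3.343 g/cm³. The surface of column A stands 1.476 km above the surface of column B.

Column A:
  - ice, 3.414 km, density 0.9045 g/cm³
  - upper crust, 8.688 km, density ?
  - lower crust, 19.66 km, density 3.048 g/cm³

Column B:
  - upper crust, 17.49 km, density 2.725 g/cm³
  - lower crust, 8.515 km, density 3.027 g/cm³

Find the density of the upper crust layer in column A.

Take the compensation level at the base of the deeper column (depth z_c below the surface of column A) and equate Σ ρ_i t_i down to z_c; mantle fills any gap and the z_c terms cancel.
Column A: 3.414×0.9045 + 8.688×ρ + 19.66×3.048 + (z_c − 31.762)×3.343
Column B: 1.476×0 + 17.49×2.725 + 8.515×3.027 + (z_c − 1.476 − 26.005)×3.343
The z_c×3.343 term appears on both sides and cancels. Collect the known terms of each column as K = Σ(ρt)_known − 3.343 × (depth of known layers): K_A = 63.011643 − 3.343×31.762 = −43.168723; K_B = 73.435155 − 3.343×(1.476 + 26.005) = −18.433828.
Balance: K_A + 8.688×ρ = K_B, so ρ = (K_B − K_A)/8.688 = 24.7349/8.688 = 2.85 g/cm³.

2.85 g/cm³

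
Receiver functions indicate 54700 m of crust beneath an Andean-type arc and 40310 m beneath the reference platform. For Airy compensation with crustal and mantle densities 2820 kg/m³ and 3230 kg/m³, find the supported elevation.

1830 m

Excess crust Δ = 54700 m − 40310 m = 14390 m, split between elevation h and root r with h + r = Δ.
Airy balance ρ_c h = (ρ_m − ρ_c) r gives r = h ρ_c/(ρ_m − ρ_c), so h (1 + ρ_c/(ρ_m − ρ_c)) = Δ, i.e. h = Δ (ρ_m − ρ_c)/ρ_m.
h = 14390 m × 410/3230 = 1830 m.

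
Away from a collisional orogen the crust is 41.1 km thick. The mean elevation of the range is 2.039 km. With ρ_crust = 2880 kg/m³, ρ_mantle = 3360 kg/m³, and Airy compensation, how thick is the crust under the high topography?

Root depth r = h ρ_c / (ρ_m − ρ_c) = 2.039 km × 2880 / 480 = 12.23 km.
Total thickness = T + h + r = 41.1 km + 2.039 km + 12.23 km = 55.4 km.

55.4 km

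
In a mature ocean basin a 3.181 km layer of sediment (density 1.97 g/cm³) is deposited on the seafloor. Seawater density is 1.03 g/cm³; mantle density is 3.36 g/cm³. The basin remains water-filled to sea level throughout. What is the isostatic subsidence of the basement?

Submarine loading: the sediment displaces seawater, and the subsidence is in turn flooded, so s (ρ_m − ρ_w) = t (ρ_sed − ρ_w).
s = 3.181 km × (1.97 − 1.03) / (3.36 − 1.03) = 1.28 km.

1.28 km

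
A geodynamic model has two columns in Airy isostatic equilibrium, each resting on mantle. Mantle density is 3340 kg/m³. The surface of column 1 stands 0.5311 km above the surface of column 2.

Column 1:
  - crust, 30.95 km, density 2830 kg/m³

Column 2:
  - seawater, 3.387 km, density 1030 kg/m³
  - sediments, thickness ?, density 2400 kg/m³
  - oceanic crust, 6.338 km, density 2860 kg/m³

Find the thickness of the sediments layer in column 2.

Take the compensation level at the base of the deeper column (depth z_c below the surface of column 1) and equate Σ ρ_i t_i down to z_c; mantle fills any gap and the z_c terms cancel.
Column 1: 30.95×2830 + (z_c − 30.95)×3340
Column 2: 0.5311×0 + 3.387×1030 + x×2400 + 6.338×2860 + (z_c − 0.5311 − 9.725 − x)×3340
The z_c×3340 term appears on both sides and cancels. Collect the known terms of each column as K = Σ(ρt)_known − 3340 × (depth of known layers): K_1 = 87588.5 − 3340×30.95 = −15784.5; K_2 = 21615.29 − 3340×(0.5311 + 9.725) = −12640.084.
Balance: K_1 = K_2 − x×(3340 − 2400), so x = (K_2 − K_1)/(3340 − 2400) = 3144.42/940 = 3.35 km.

3.35 km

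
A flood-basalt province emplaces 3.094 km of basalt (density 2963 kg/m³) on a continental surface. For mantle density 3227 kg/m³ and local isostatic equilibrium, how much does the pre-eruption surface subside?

2.84 km

Subaerial loading: s = t ρ_load / ρ_m.
s = 3.094 km × 2963/3227 = 2.84 km.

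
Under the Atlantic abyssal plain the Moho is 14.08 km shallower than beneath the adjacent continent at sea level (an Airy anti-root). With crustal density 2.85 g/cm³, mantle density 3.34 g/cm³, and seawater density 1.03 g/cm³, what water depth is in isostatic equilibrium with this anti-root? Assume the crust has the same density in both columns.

Replacing a thickness d of crust by seawater at the top must be balanced by replacing crust with mantle at the base: d (ρ_c − ρ_w) = a (ρ_m − ρ_c).
d = a (ρ_m − ρ_c)/(ρ_c − ρ_w) = 14.08 km × 0.49/1.82 = 3.79 km.

3.79 km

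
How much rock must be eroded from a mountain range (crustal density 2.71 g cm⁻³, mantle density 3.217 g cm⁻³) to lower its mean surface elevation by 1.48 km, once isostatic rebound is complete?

Net drop Δ = e − u = e − e ρ_c/ρ_m = e (ρ_m − ρ_c)/ρ_m.
e = Δ ρ_m/(ρ_m − ρ_c) = 1.48 km × 3.217/0.507 = 9.39 km.

9.39 km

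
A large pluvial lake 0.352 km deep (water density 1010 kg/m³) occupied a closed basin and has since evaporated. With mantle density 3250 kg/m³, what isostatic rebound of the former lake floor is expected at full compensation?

u = d ρ_w/ρ_m = 0.352 km × 1010/3250 = 0.109 km.

0.109 km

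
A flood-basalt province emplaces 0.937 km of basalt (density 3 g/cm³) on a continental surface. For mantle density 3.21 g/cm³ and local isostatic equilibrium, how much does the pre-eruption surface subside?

0.876 km

Subaerial loading: s = t ρ_load / ρ_m.
s = 0.937 km × 3/3.21 = 0.876 km.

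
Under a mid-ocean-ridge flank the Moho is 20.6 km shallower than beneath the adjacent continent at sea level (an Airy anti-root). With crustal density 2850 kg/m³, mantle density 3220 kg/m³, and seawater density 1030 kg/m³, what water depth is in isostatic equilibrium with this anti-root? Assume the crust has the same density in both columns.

Replacing a thickness d of crust by seawater at the top must be balanced by replacing crust with mantle at the base: d (ρ_c − ρ_w) = a (ρ_m − ρ_c).
d = a (ρ_m − ρ_c)/(ρ_c − ρ_w) = 20.6 km × 370/1820 = 4.19 km.

4.19 km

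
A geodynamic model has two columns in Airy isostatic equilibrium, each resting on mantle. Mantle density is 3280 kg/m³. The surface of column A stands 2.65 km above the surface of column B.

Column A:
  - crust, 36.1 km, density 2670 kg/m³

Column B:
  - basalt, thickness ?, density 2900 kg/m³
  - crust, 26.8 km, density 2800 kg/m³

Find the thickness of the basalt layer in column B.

1.22 km

Take the compensation level at the base of the deeper column (depth z_c below the surface of column A) and equate Σ ρ_i t_i down to z_c; mantle fills any gap and the z_c terms cancel.
Column A: 36.1×2670 + (z_c − 36.1)×3280
Column B: 2.65×0 + x×2900 + 26.8×2800 + (z_c − 2.65 − 26.8 − x)×3280
The z_c×3280 term appears on both sides and cancels. Collect the known terms of each column as K = Σ(ρt)_known − 3280 × (depth of known layers): K_A = 96387 − 3280×36.1 = −22021; K_B = 75040 − 3280×(2.65 + 26.8) = −21556.
Balance: K_A = K_B − x×(3280 − 2900), so x = (K_B − K_A)/(3280 − 2900) = 465/380 = 1.22 km.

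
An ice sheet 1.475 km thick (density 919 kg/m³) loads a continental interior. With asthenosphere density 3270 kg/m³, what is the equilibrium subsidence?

0.415 km

In Airy isostatic equilibrium: the ice load ρ_ice t is balanced by mantle displaced below, ρ_m s.
s = t ρ_ice / ρ_m = 1.475 km × 919/3270 = 0.415 km.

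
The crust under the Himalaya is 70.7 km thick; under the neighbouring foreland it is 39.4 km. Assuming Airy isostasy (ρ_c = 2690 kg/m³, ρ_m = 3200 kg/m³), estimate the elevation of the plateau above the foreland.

Excess crust Δ = 70.7 km − 39.4 km = 31.3 km, split between elevation h and root r with h + r = Δ.
Airy balance ρ_c h = (ρ_m − ρ_c) r gives r = h ρ_c/(ρ_m − ρ_c), so h (1 + ρ_c/(ρ_m − ρ_c)) = Δ, i.e. h = Δ (ρ_m − ρ_c)/ρ_m.
h = 31.3 km × 510/3200 = 4.99 km.

4.99 km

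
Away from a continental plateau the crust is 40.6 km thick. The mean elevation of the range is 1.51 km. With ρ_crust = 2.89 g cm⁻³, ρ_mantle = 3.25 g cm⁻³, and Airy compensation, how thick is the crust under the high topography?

Root depth r = h ρ_c / (ρ_m − ρ_c) = 1.51 km × 2.89 / 0.36 = 12.12 km.
Total thickness = T + h + r = 40.6 km + 1.51 km + 12.12 km = 54.2 km.

54.2 km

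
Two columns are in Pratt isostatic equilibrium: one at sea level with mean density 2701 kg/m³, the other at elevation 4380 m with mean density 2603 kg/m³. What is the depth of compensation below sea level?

ρ_ref D = ρ (D + h) → D (ρ_ref − ρ) = ρ h.
D = ρ h/(ρ_ref − ρ) = 2603 × 4380 m/(2701 − 2603) = 116000 m.

116000 m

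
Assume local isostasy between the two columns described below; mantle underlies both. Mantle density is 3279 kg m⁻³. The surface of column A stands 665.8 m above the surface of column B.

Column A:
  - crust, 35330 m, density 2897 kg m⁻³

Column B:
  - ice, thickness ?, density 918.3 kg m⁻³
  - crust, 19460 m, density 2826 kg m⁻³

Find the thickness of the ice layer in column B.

1060 m

Take the compensation level at the base of the deeper column (depth z_c below the surface of column A) and equate Σ ρ_i t_i down to z_c; mantle fills any gap and the z_c terms cancel.
Column A: 35330×2897 + (z_c − 35330)×3279
Column B: 665.8×0 + x×918.3 + 19460×2826 + (z_c − 665.8 − 19460 − x)×3279
The z_c×3279 term appears on both sides and cancels. Collect the known terms of each column as K = Σ(ρt)_known − 3279 × (depth of known layers): K_A = 102351010 − 3279×35330 = −13496060; K_B = 54993960 − 3279×(665.8 + 19460) = −10998538.2.
Balance: K_A = K_B − x×(3279 − 918.3), so x = (K_B − K_A)/(3279 − 918.3) = 2497520/2360.7 = 1060 m.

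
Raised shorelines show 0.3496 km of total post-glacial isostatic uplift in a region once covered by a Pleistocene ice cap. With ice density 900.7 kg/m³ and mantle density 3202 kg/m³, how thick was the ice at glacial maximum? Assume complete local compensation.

1.24 km

u = t ρ_ice/ρ_m → t = u ρ_m/ρ_ice = 0.3496 km × 3202/900.7 = 1.24 km.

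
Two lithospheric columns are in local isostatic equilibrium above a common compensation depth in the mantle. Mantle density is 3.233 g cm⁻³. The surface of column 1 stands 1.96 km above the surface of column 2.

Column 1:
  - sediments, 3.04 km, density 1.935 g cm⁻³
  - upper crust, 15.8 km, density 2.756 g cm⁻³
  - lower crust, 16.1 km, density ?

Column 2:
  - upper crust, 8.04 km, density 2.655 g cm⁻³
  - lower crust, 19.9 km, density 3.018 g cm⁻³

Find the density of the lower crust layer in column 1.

Take the compensation level at the base of the deeper column (depth z_c below the surface of column 1) and equate Σ ρ_i t_i down to z_c; mantle fills any gap and the z_c terms cancel.
Column 1: 3.04×1.935 + 15.8×2.756 + 16.1×ρ + (z_c − 34.94)×3.233
Column 2: 1.96×0 + 8.04×2.655 + 19.9×3.018 + (z_c − 1.96 − 27.94)×3.233
The z_c×3.233 term appears on both sides and cancels. Collect the known terms of each column as K = Σ(ρt)_known − 3.233 × (depth of known layers): K_1 = 49.4272 − 3.233×34.94 = −63.53382; K_2 = 81.4044 − 3.233×(1.96 + 27.94) = −15.2623.
Balance: K_1 + 16.1×ρ = K_2, so ρ = (K_2 − K_1)/16.1 = 48.2715/16.1 = 3 g cm⁻³.

3 g cm⁻³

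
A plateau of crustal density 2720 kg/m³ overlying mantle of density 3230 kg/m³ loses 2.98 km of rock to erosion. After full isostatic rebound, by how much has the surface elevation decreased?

0.471 km

Rebound u = e ρ_c/ρ_m = 2.98 km × 2720/3230 = 2.509 km.
Net surface drop = e − u = 2.98 km − 2.509 km = e (ρ_m − ρ_c)/ρ_m = 0.471 km.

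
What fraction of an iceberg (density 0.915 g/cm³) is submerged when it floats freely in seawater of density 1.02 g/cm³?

89.7%

Submerged fraction = ρ_obj/ρ_fluid = 0.915/1.02 = 89.7%.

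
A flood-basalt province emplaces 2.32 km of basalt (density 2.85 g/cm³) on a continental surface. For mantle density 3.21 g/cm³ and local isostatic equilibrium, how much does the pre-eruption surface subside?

2.06 km

Subaerial loading: s = t ρ_load / ρ_m.
s = 2.32 km × 2.85/3.21 = 2.06 km.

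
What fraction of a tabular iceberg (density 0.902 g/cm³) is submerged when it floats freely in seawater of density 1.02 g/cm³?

Submerged fraction = ρ_obj/ρ_fluid = 0.902/1.02 = 0.884.

0.884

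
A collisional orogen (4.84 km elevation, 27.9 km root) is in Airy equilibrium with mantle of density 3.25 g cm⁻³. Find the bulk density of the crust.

2.77 g cm⁻³

ρ_c h = (ρ_m − ρ_c) r → ρ_c (h + r) = ρ_m r → ρ_c = ρ_m r / (h + r).
ρ_c = 3.25 × 27.9 km / (4.84 km + 27.9 km) = 2.77 g cm⁻³.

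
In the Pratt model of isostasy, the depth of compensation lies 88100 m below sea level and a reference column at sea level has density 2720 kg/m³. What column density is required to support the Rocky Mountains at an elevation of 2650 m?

2640 kg/m³

Pratt balance: ρ_ref D = ρ (D + h).
ρ = ρ_ref D/(D + h) = 2720 × 88100 m/(88100 m + 2650 m) = 2640 kg/m³.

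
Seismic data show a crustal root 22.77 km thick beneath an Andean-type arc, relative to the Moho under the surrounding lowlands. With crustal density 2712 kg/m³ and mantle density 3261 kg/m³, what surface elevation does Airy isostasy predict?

By Archimedes' principle applied to the lithosphere: ρ_c h = (ρ_m − ρ_c) r.
h = r (ρ_m − ρ_c) / ρ_c = 22.77 km × (3261 − 2712) / 2712 = 4.61 km.

4.61 km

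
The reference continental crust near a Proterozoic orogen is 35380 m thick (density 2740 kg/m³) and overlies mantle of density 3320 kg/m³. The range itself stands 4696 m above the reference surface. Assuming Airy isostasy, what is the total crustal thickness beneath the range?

62300 m

Root depth r = h ρ_c / (ρ_m − ρ_c) = 4696 m × 2740 / 580 = 22180 m.
Total thickness = T + h + r = 35380 m + 4696 m + 22180 m = 62300 m.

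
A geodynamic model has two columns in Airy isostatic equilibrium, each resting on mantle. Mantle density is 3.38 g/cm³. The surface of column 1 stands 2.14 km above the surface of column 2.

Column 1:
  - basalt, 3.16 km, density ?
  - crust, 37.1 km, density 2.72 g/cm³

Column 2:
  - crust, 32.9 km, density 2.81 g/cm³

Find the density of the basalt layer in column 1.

2.91 g/cm³

Take the compensation level at the base of the deeper column (depth z_c below the surface of column 1) and equate Σ ρ_i t_i down to z_c; mantle fills any gap and the z_c terms cancel.
Column 1: 3.16×ρ + 37.1×2.72 + (z_c − 40.26)×3.38
Column 2: 2.14×0 + 32.9×2.81 + (z_c − 2.14 − 32.9)×3.38
The z_c×3.38 term appears on both sides and cancels. Collect the known terms of each column as K = Σ(ρt)_known − 3.38 × (depth of known layers): K_1 = 100.912 − 3.38×40.26 = −35.1668; K_2 = 92.449 − 3.38×(2.14 + 32.9) = −25.9862.
Balance: K_1 + 3.16×ρ = K_2, so ρ = (K_2 − K_1)/3.16 = 9.1806/3.16 = 2.91 g/cm³.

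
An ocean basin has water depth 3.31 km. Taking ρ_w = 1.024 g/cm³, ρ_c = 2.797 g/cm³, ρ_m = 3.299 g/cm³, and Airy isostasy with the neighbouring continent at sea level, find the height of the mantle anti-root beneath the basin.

11.7 km

Isostatic balance requires: replacing crust with seawater at the top is compensated by replacing crust with mantle at the base: d (ρ_c − ρ_w) = a (ρ_m − ρ_c).
a = d (ρ_c − ρ_w)/(ρ_m − ρ_c) = 3.31 km × 1.773/0.502 = 11.7 km.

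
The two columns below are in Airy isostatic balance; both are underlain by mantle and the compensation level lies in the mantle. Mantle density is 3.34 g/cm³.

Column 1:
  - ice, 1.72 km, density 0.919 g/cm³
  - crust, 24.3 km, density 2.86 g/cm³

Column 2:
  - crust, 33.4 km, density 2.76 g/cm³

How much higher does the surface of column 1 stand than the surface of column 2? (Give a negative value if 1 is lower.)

For any compensation level in the mantle, the mantle terms cancel and isostasy reduces to e = (Σt_1 − Σt_2) − (Σ(ρt)_1 − Σ(ρt)_2) / ρ_m.
Σt_1 = 26.02 km; Σt_2 = 33.4 km; Σ(ρt)_1 = 71.07868; Σ(ρt)_2 = 92.184 (in km·g/cm³).
e = (26.02 − 33.4) − (71.07868 − 92.184) / 3.34 = −1.06 km.

−1.06 km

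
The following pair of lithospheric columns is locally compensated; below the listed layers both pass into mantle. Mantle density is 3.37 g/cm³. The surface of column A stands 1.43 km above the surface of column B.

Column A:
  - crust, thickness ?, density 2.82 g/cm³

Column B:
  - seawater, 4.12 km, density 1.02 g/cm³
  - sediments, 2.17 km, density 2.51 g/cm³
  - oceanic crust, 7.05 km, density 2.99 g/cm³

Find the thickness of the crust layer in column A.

34.6 km

Take the compensation level at the base of the deeper column (depth z_c below the surface of column A) and equate Σ ρ_i t_i down to z_c; mantle fills any gap and the z_c terms cancel.
Column A: x×2.82 + (z_c − 0 − x)×3.37
Column B: 1.43×0 + 4.12×1.02 + 2.17×2.51 + 7.05×2.99 + (z_c − 1.43 − 13.34)×3.37
The z_c×3.37 term appears on both sides and cancels. Collect the known terms of each column as K = Σ(ρt)_known − 3.37 × (depth of known layers): K_A = 0 − 3.37×0 = 0; K_B = 30.7286 − 3.37×(1.43 + 13.34) = −19.0463.
Balance: K_A − x×(3.37 − 2.82) = K_B, so x = (K_A − K_B)/(3.37 − 2.82) = 19.0463/0.55 = 34.6 km.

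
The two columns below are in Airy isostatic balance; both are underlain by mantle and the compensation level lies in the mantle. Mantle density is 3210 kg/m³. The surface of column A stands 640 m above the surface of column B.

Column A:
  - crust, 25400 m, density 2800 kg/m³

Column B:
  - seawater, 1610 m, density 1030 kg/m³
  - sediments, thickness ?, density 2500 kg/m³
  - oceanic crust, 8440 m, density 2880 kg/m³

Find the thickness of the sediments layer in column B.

2910 m

Take the compensation level at the base of the deeper column (depth z_c below the surface of column A) and equate Σ ρ_i t_i down to z_c; mantle fills any gap and the z_c terms cancel.
Column A: 25400×2800 + (z_c − 25400)×3210
Column B: 640×0 + 1610×1030 + x×2500 + 8440×2880 + (z_c − 640 − 10050 − x)×3210
The z_c×3210 term appears on both sides and cancels. Collect the known terms of each column as K = Σ(ρt)_known − 3210 × (depth of known layers): K_A = 71120000 − 3210×25400 = −10414000; K_B = 25965500 − 3210×(640 + 10050) = −8349400.
Balance: K_A = K_B − x×(3210 − 2500), so x = (K_B − K_A)/(3210 − 2500) = 2064600/710 = 2910 m.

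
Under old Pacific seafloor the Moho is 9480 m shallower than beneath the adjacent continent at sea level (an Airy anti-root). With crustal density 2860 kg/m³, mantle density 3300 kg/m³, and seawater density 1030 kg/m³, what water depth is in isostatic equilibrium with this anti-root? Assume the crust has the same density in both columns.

Replacing a thickness d of crust by seawater at the top must be balanced by replacing crust with mantle at the base: d (ρ_c − ρ_w) = a (ρ_m − ρ_c).
d = a (ρ_m − ρ_c)/(ρ_c − ρ_w) = 9480 m × 440/1830 = 2280 m.

2280 m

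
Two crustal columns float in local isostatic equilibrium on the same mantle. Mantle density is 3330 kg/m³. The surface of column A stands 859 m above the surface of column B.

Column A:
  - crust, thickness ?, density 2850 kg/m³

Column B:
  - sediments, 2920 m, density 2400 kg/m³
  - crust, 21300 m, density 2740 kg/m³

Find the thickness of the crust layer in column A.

37800 m

Take the compensation level at the base of the deeper column (depth z_c below the surface of column A) and equate Σ ρ_i t_i down to z_c; mantle fills any gap and the z_c terms cancel.
Column A: x×2850 + (z_c − 0 − x)×3330
Column B: 859×0 + 2920×2400 + 21300×2740 + (z_c − 859 − 24220)×3330
The z_c×3330 term appears on both sides and cancels. Collect the known terms of each column as K = Σ(ρt)_known − 3330 × (depth of known layers): K_A = 0 − 3330×0 = 0; K_B = 65370000 − 3330×(859 + 24220) = −18143070.
Balance: K_A − x×(3330 − 2850) = K_B, so x = (K_A − K_B)/(3330 − 2850) = 18143100/480 = 37800 m.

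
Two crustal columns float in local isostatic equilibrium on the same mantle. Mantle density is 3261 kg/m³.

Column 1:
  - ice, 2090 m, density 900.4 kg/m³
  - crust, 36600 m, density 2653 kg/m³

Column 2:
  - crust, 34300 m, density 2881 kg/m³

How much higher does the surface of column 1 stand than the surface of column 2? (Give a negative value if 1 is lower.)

4340 m

For any compensation level in the mantle, the mantle terms cancel and isostasy reduces to e = (Σt_1 − Σt_2) − (Σ(ρt)_1 − Σ(ρt)_2) / ρ_m.
Σt_1 = 38690 m; Σt_2 = 34300 m; Σ(ρt)_1 = 98981636; Σ(ρt)_2 = 98818300 (in m·kg/m³).
e = (38690 − 34300) − (98981636 − 98818300) / 3261 = 4340 m.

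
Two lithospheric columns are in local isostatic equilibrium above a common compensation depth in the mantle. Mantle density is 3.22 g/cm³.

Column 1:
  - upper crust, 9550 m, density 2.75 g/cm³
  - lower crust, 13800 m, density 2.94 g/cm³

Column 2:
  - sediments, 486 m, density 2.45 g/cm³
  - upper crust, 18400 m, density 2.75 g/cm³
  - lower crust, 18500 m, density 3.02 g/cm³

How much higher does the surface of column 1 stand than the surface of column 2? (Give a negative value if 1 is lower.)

−1360 m

For any compensation level in the mantle, the mantle terms cancel and isostasy reduces to e = (Σt_1 − Σt_2) − (Σ(ρt)_1 − Σ(ρt)_2) / ρ_m.
Σt_1 = 23350 m; Σt_2 = 37386 m; Σ(ρt)_1 = 66834.5; Σ(ρt)_2 = 107660.7 (in m·g/cm³).
e = (23350 − 37386) − (66834.5 − 107660.7) / 3.22 = −1360 m.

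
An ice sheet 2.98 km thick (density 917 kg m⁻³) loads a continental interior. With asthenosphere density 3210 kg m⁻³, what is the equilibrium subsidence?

Balancing pressure at the compensation depth: the ice load ρ_ice t is balanced by mantle displaced below, ρ_m s.
s = t ρ_ice / ρ_m = 2.98 km × 917/3210 = 0.851 km.

0.851 km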